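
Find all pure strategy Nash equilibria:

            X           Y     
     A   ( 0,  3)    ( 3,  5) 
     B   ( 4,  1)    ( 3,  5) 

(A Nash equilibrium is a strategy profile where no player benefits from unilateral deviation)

Nash equilibrium: (A, Y), (B, Y)

Work:
Best responses:
  P1 vs X: payoffs [0, 4] → best response B (payoff 4)
  P1 vs Y: payoffs [3, 3] → best response A/B (payoff 3)
  P2 vs A: payoffs [3, 5] → best response Y (payoff 5)
  P2 vs B: payoffs [1, 5] → best response Y (payoff 5)
Mutual best responses: (A,Y), (B,Y) → Nash equilibria.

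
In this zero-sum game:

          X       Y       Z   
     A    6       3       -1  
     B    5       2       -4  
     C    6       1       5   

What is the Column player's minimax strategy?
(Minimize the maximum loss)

Column should play Y, value = 3

Work:
Column player minimizes Row's maximum payoff:
Column X: max payoff to Row = 6
Column Y: max payoff to Row = 3
Column Z: max payoff to Row = 5
Minimum is 3, achieved by column Y.
Minimax strategy: Y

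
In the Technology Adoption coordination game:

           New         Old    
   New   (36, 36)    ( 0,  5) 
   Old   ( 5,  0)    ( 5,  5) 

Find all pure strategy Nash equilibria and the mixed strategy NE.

Pure NE: (New, New) and (Old, Old); Mixed NE: p = 0.1389, q = 0.1389

Work:
Check pure NE:
(New, New): (36, 36) - no unilateral deviation beneficial
(Old, Old): (5, 5) - no unilateral deviation beneficial
Mixed NE: P1 plays New with p = 0.1389, P2 plays New with q = 0.1389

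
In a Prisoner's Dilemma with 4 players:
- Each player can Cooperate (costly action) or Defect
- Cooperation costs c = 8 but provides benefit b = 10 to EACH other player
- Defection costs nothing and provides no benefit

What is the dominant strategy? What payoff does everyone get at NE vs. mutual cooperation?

Dominant: Defect; NE payoff = 0; Coop payoff = 22

Work:
Defect dominates (saves cost c = 8, benefit to others is external)
NE: All defect → everyone gets 0
If all cooperate: each receives (3)×10 - 8 = 22
Social dilemma: 22 > 0 but NE gives 0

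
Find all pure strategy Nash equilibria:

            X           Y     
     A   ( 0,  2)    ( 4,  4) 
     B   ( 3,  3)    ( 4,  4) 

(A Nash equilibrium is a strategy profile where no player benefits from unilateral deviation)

Nash equilibrium: (A, Y), (B, Y)

Work:
Best responses:
  P1 vs X: payoffs [0, 3] → best response B (payoff 3)
  P1 vs Y: payoffs [4, 4] → best response A/B (payoff 4)
  P2 vs A: payoffs [2, 4] → best response Y (payoff 4)
  P2 vs B: payoffs [3, 4] → best response Y (payoff 4)
Mutual best responses: (A,Y), (B,Y) → Nash equilibria.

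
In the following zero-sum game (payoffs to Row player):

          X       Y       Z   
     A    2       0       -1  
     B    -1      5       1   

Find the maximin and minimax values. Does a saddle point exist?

Maximin = -1, Minimax = 1, Saddle: False

Work:
Row minimums: [-1, -1] → maximin = -1
Column maximums: [2, 5, 1] → minimax = 1
No saddle point (maximin ≠ minimax). Mixed strategy needed.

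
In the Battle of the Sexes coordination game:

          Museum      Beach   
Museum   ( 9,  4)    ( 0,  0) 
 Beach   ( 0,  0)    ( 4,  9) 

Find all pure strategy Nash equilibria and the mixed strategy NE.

Pure NE: (Museum, Museum) and (Beach, Beach); Mixed NE: p = 0.6923, q = 0.3077

Work:
Check pure NE:
(Museum, Museum): (9, 4) - no unilateral deviation beneficial
(Beach, Beach): (4, 9) - no unilateral deviation beneficial
Mixed NE: P1 plays Museum with p = 0.6923, P2 plays Museum with q = 0.3077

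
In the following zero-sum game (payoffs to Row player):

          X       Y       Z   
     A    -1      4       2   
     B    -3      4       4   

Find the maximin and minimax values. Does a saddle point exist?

Maximin = -1, Minimax = -1, Saddle: True

Work:
Row minimums: [-1, -3] → maximin = -1
Column maximums: [-1, 4, 4] → minimax = -1
Saddle point exists! Game value = -1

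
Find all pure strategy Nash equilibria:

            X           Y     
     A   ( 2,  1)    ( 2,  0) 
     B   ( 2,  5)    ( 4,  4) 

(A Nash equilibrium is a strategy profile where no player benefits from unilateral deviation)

Nash equilibrium: (A, X), (B, X)

Work:
Best responses:
  P1 vs X: payoffs [2, 2] → best response A/B (payoff 2)
  P1 vs Y: payoffs [2, 4] → best response B (payoff 4)
  P2 vs A: payoffs [1, 0] → best response X (payoff 1)
  P2 vs B: payoffs [5, 4] → best response X (payoff 5)
Mutual best responses: (A,X), (B,X) → Nash equilibria.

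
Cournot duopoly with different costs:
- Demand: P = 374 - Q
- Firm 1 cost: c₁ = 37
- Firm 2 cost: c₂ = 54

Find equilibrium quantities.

q₁* = 118.0, q₂* = 101.0

Work:
Reaction: q₁ = (374 - 37 - q₂)/2
Reaction: q₂ = (374 - 54 - q₁)/2
Solve simultaneously:
q₁* = (374 - 2×37 + 54)/3 = 118.0
q₂* = (374 - 2×54 + 37)/3 = 101.0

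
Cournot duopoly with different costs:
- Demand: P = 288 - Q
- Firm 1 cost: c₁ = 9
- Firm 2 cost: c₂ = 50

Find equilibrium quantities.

q₁* = 106.67, q₂* = 65.67

Work:
Reaction: q₁ = (288 - 9 - q₂)/2
Reaction: q₂ = (288 - 50 - q₁)/2
Solve simultaneously:
q₁* = (288 - 2×9 + 50)/3 = 106.67
q₂* = (288 - 2×50 + 9)/3 = 65.67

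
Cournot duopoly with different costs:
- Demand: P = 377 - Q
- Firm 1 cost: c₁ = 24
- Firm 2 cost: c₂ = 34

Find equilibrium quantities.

q₁* = 121.0, q₂* = 111.0

Work:
Reaction: q₁ = (377 - 24 - q₂)/2
Reaction: q₂ = (377 - 34 - q₁)/2
Solve simultaneously:
q₁* = (377 - 2×24 + 34)/3 = 121.0
q₂* = (377 - 2×34 + 24)/3 = 111.0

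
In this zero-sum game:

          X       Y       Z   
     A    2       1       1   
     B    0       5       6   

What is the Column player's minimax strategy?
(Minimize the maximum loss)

Column should play X, value = 2

Work:
Column player minimizes Row's maximum payoff:
Column X: max payoff to Row = 2
Column Y: max payoff to Row = 5
Column Z: max payoff to Row = 6
Minimum is 2, achieved by column X.
Minimax strategy: X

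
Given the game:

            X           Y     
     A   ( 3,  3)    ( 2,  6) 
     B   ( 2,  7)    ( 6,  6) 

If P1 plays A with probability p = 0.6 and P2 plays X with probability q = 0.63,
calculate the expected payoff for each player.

E[P1] = 2.97, E[P2] = 5.118

Work:
E[P1] = p·q·π₁(A,X) + p·(1-q)·π₁(A,Y) + (1-p)·q·π₁(B,X) + (1-p)·(1-q)·π₁(B,Y)
= 0.6·0.63·3 + 0.6·0.37·2 + 0.4·0.63·2 + 0.4·0.37·6
= 2.97

E[P2] = 5.118 (similar calculation)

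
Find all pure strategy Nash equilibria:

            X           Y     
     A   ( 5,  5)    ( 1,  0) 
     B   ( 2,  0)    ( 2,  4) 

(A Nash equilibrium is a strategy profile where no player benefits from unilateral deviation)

Nash equilibrium: (A, X), (B, Y)

Work:
Best responses:
  P1 vs X: payoffs [5, 2] → best response A (payoff 5)
  P1 vs Y: payoffs [1, 2] → best response B (payoff 2)
  P2 vs A: payoffs [5, 0] → best response X (payoff 5)
  P2 vs B: payoffs [0, 4] → best response Y (payoff 4)
Mutual best responses: (A,X), (B,Y) → Nash equilibria.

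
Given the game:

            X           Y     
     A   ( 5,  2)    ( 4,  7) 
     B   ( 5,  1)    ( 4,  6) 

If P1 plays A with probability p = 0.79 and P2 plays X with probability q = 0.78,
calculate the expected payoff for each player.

E[P1] = 4.78, E[P2] = 2.89

Work:
E[P1] = p·q·π₁(A,X) + p·(1-q)·π₁(A,Y) + (1-p)·q·π₁(B,X) + (1-p)·(1-q)·π₁(B,Y)
= 0.79·0.78·5 + 0.79·0.22·4 + 0.21·0.78·5 + 0.21·0.22·4
= 4.78

E[P2] = 2.89 (similar calculation)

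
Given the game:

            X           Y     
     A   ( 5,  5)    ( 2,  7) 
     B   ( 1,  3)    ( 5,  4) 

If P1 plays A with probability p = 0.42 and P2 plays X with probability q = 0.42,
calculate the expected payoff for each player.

E[P1] = 3.2948, E[P2] = 4.6636

Work:
E[P1] = p·q·π₁(A,X) + p·(1-q)·π₁(A,Y) + (1-p)·q·π₁(B,X) + (1-p)·(1-q)·π₁(B,Y)
= 0.42·0.42·5 + 0.42·0.58·2 + 0.58·0.42·1 + 0.58·0.58·5
= 3.2948

E[P2] = 4.6636 (similar calculation)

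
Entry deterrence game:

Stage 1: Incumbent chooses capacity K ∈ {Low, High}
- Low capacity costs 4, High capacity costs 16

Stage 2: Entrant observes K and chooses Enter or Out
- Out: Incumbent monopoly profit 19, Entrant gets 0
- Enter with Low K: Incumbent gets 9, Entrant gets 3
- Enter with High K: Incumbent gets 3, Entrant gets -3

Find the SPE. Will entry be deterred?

SPE: (Low, Enter|Low, Out|High); Entry not deterred. Incumbent net profit = 5, Entrant gets 3

Work:
After Low K: Entrant enters (3 > 0)
After High K: Entrant stays out (-3 < 0)
Incumbent: Low → 9−4=5, High → 19−16=3
Incumbent chooses Low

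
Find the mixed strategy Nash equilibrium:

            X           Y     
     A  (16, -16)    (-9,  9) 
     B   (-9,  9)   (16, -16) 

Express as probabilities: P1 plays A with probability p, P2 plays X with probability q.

p = 0.5, q = 0.5

Work:
Find probabilities that make opponent indifferent:
P2 chooses q to make P1 indifferent between A and B
P1 chooses p to make P2 indifferent between X and Y
Mixed NE: P1 plays (A: 0.5, B: 0.5), P2 plays (X: 0.5, Y: 0.5)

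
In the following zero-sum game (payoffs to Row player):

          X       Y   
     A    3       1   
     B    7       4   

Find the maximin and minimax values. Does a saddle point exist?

Maximin = 4, Minimax = 4, Saddle: True

Work:
Row minimums: [1, 4] → maximin = 4
Column maximums: [7, 4] → minimax = 4
Saddle point exists! Game value = 4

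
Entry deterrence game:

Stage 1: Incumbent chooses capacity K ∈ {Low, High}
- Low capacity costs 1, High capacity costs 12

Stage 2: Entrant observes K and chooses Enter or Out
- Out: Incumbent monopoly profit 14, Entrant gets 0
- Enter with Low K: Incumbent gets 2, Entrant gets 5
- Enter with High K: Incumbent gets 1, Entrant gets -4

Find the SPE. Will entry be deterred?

SPE: (High, Enter|Low, Out|High); Entry deterred. Incumbent net profit = 2

Work:
After Low K: Entrant enters (5 > 0)
After High K: Entrant stays out (-4 < 0)
Incumbent: Low → 2−1=1, High → 14−12=2
Incumbent chooses High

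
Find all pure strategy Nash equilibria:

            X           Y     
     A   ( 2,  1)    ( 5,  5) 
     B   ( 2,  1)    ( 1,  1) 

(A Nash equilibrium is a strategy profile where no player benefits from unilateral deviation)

Nash equilibrium: (A, Y), (B, X)

Work:
Best responses:
  P1 vs X: payoffs [2, 2] → best response A/B (payoff 2)
  P1 vs Y: payoffs [5, 1] → best response A (payoff 5)
  P2 vs A: payoffs [1, 5] → best response Y (payoff 5)
  P2 vs B: payoffs [1, 1] → best response X/Y (payoff 1)
Mutual best responses: (A,Y), (B,X) → Nash equilibria.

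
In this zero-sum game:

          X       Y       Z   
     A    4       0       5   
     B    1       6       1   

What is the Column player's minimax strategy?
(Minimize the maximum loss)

Column should play X, value = 4

Work:
Column player minimizes Row's maximum payoff:
Column X: max payoff to Row = 4
Column Y: max payoff to Row = 6
Column Z: max payoff to Row = 5
Minimum is 4, achieved by column X.
Minimax strategy: X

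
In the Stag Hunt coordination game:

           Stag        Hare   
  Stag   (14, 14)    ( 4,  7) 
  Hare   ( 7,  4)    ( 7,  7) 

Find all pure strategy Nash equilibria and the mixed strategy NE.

Pure NE: (Stag, Stag) and (Hare, Hare); Mixed NE: p = 0.3, q = 0.3

Work:
Check pure NE:
(Stag, Stag): (14, 14) - no unilateral deviation beneficial
(Hare, Hare): (7, 7) - no unilateral deviation beneficial
Mixed NE: P1 plays Stag with p = 0.3, P2 plays Stag with q = 0.3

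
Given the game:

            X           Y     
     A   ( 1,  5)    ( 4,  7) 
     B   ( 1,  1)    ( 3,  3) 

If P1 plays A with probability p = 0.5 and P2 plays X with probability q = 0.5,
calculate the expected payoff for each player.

E[P1] = 2.25, E[P2] = 4.0

Work:
E[P1] = p·q·π₁(A,X) + p·(1-q)·π₁(A,Y) + (1-p)·q·π₁(B,X) + (1-p)·(1-q)·π₁(B,Y)
= 0.5·0.5·1 + 0.5·0.5·4 + 0.5·0.5·1 + 0.5·0.5·3
= 2.25

E[P2] = 4.0 (similar calculation)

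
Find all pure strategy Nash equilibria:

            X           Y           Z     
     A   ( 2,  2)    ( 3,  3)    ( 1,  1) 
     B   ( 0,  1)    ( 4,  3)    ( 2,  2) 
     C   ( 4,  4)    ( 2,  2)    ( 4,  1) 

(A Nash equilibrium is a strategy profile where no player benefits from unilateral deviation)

Nash equilibrium: (B, Y), (C, X)

Work:
Best responses:
  P1 vs X: payoffs [2, 0, 4] → best response C (payoff 4)
  P1 vs Y: payoffs [3, 4, 2] → best response B (payoff 4)
  P1 vs Z: payoffs [1, 2, 4] → best response C (payoff 4)
  P2 vs A: payoffs [2, 3, 1] → best response Y (payoff 3)
  P2 vs B: payoffs [1, 3, 2] → best response Y (payoff 3)
  P2 vs C: payoffs [4, 2, 1] → best response X (payoff 4)
Mutual best responses: (B,Y), (C,X) → Nash equilibria.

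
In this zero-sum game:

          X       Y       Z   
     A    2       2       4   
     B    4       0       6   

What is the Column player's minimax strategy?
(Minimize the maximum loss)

Column should play Y, value = 2

Work:
Column player minimizes Row's maximum payoff:
Column X: max payoff to Row = 4
Column Y: max payoff to Row = 2
Column Z: max payoff to Row = 6
Minimum is 2, achieved by column Y.
Minimax strategy: Y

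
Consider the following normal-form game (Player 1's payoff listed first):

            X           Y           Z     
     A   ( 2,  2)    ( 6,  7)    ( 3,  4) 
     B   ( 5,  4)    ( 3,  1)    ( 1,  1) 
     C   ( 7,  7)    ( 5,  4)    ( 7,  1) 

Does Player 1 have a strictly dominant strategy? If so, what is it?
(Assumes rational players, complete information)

No strictly dominant strategy exists for Player 1

Work:
A strategy strictly dominates another if it gives a strictly higher payoff against every opponent action. Compare each pair of P1's strategies column-by-column:
  A vs B: [2 vs 5, 6 vs 3, 3 vs 1] → A does not strictly dominate B (column X: 2 ≤ 5)
  A vs C: [2 vs 7, 6 vs 5, 3 vs 7] → A does not strictly dominate C (column X: 2 ≤ 7)
  B vs A: [5 vs 2, 3 vs 6, 1 vs 3] → B does not strictly dominate A (column Y: 3 ≤ 6)
  B vs C: [5 vs 7, 3 vs 5, 1 vs 7] → B does not strictly dominate C (column X: 5 ≤ 7)
  C vs A: [7 vs 2, 5 vs 6, 7 vs 3] → C does not strictly dominate A (column Y: 5 ≤ 6)
  C vs B: [7 vs 5, 5 vs 3, 7 vs 1] → C strictly dominates B
No single strategy strictly dominates all others → no strictly dominant strategy.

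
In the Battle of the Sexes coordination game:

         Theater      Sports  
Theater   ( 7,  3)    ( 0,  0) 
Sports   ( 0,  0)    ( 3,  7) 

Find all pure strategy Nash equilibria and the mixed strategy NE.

Pure NE: (Theater, Theater) and (Sports, Sports); Mixed NE: p = 0.7, q = 0.3

Work:
Check pure NE:
(Theater, Theater): (7, 3) - no unilateral deviation beneficial
(Sports, Sports): (3, 7) - no unilateral deviation beneficial
Mixed NE: P1 plays Theater with p = 0.7, P2 plays Theater with q = 0.3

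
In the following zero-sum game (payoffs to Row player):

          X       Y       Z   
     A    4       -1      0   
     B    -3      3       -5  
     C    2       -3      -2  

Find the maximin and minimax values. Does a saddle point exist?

Maximin = -1, Minimax = 0, Saddle: False

Work:
Row minimums: [-1, -5, -3] → maximin = -1
Column maximums: [4, 3, 0] → minimax = 0
No saddle point (maximin ≠ minimax). Mixed strategy needed.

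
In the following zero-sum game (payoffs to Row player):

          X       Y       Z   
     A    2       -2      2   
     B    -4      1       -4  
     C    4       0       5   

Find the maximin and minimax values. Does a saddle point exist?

Maximin = 0, Minimax = 1, Saddle: False

Work:
Row minimums: [-2, -4, 0] → maximin = 0
Column maximums: [4, 1, 5] → minimax = 1
No saddle point (maximin ≠ minimax). Mixed strategy needed.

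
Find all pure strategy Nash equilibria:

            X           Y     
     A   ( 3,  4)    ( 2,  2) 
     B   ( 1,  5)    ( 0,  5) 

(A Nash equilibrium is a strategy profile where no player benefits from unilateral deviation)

Nash equilibrium: (A, X)

Work:
Best responses:
  P1 vs X: payoffs [3, 1] → best response A (payoff 3)
  P1 vs Y: payoffs [2, 0] → best response A (payoff 2)
  P2 vs A: payoffs [4, 2] → best response X (payoff 4)
  P2 vs B: payoffs [5, 5] → best response X/Y (payoff 5)
Mutual best responses: (A,X) → Nash equilibria.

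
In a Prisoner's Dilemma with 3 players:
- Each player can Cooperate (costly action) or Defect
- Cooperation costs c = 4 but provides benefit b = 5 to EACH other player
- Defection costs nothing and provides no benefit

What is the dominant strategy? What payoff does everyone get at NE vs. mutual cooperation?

Dominant: Defect; NE payoff = 0; Coop payoff = 6

Work:
Defect dominates (saves cost c = 4, benefit to others is external)
NE: All defect → everyone gets 0
If all cooperate: each receives (2)×5 - 4 = 6
Social dilemma: 6 > 0 but NE gives 0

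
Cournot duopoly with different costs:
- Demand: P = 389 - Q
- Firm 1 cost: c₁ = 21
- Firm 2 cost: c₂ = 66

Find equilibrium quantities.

q₁* = 137.67, q₂* = 92.67

Work:
Reaction: q₁ = (389 - 21 - q₂)/2
Reaction: q₂ = (389 - 66 - q₁)/2
Solve simultaneously:
q₁* = (389 - 2×21 + 66)/3 = 137.67
q₂* = (389 - 2×66 + 21)/3 = 92.67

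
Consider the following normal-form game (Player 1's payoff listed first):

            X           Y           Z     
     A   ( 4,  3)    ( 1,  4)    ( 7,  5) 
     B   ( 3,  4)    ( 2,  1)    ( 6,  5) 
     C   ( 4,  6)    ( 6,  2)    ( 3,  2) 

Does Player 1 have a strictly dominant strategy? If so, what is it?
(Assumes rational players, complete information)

No strictly dominant strategy exists for Player 1

Work:
A strategy strictly dominates another if it gives a strictly higher payoff against every opponent action. Compare each pair of P1's strategies column-by-column:
  A vs B: [4 vs 3, 1 vs 2, 7 vs 6] → A does not strictly dominate B (column Y: 1 ≤ 2)
  A vs C: [4 vs 4, 1 vs 6, 7 vs 3] → A does not strictly dominate C (column X: 4 ≤ 4)
  B vs A: [3 vs 4, 2 vs 1, 6 vs 7] → B does not strictly dominate A (column X: 3 ≤ 4)
  B vs C: [3 vs 4, 2 vs 6, 6 vs 3] → B does not strictly dominate C (column X: 3 ≤ 4)
  C vs A: [4 vs 4, 6 vs 1, 3 vs 7] → C does not strictly dominate A (column X: 4 ≤ 4)
  C vs B: [4 vs 3, 6 vs 2, 3 vs 6] → C does not strictly dominate B (column Z: 3 ≤ 6)
No single strategy strictly dominates all others → no strictly dominant strategy.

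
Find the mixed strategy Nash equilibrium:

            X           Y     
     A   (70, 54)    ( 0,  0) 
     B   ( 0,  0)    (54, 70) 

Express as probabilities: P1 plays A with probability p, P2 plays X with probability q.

p = 0.5645, q = 0.4355

Work:
Find probabilities that make opponent indifferent:
P2 chooses q to make P1 indifferent between A and B
P1 chooses p to make P2 indifferent between X and Y
Mixed NE: P1 plays (A: 0.5645, B: 0.4355), P2 plays (X: 0.4355, Y: 0.5645)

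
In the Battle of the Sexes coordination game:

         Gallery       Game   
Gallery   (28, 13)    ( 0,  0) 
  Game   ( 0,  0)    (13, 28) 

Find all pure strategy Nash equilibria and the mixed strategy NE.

Pure NE: (Gallery, Gallery) and (Game, Game); Mixed NE: p = 0.6829, q = 0.3171

Work:
Check pure NE:
(Gallery, Gallery): (28, 13) - no unilateral deviation beneficial
(Game, Game): (13, 28) - no unilateral deviation beneficial
Mixed NE: P1 plays Gallery with p = 0.6829, P2 plays Gallery with q = 0.3171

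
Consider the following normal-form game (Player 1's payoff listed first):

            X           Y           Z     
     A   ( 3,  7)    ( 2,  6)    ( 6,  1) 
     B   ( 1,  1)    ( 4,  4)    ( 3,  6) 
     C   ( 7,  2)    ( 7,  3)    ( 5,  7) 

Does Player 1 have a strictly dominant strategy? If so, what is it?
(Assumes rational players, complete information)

No strictly dominant strategy exists for Player 1

Work:
A strategy strictly dominates another if it gives a strictly higher payoff against every opponent action. Compare each pair of P1's strategies column-by-column:
  A vs B: [3 vs 1, 2 vs 4, 6 vs 3] → A does not strictly dominate B (column Y: 2 ≤ 4)
  A vs C: [3 vs 7, 2 vs 7, 6 vs 5] → A does not strictly dominate C (column X: 3 ≤ 7)
  B vs A: [1 vs 3, 4 vs 2, 3 vs 6] → B does not strictly dominate A (column X: 1 ≤ 3)
  B vs C: [1 vs 7, 4 vs 7, 3 vs 5] → B does not strictly dominate C (column X: 1 ≤ 7)
  C vs A: [7 vs 3, 7 vs 2, 5 vs 6] → C does not strictly dominate A (column Z: 5 ≤ 6)
  C vs B: [7 vs 1, 7 vs 4, 5 vs 3] → C strictly dominates B
No single strategy strictly dominates all others → no strictly dominant strategy.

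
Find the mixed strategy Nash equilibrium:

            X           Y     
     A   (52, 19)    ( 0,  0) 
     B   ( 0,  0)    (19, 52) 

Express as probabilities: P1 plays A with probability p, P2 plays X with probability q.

p = 0.7324, q = 0.2676

Work:
Find probabilities that make opponent indifferent:
P2 chooses q to make P1 indifferent between A and B
P1 chooses p to make P2 indifferent between X and Y
Mixed NE: P1 plays (A: 0.7324, B: 0.2676), P2 plays (X: 0.2676, Y: 0.7324)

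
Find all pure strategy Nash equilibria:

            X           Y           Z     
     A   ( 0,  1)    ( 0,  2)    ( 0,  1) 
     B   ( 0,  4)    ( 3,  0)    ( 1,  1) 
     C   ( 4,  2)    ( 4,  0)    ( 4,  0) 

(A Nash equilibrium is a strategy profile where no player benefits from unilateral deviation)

Nash equilibrium: (C, X)

Work:
Best responses:
  P1 vs X: payoffs [0, 0, 4] → best response C (payoff 4)
  P1 vs Y: payoffs [0, 3, 4] → best response C (payoff 4)
  P1 vs Z: payoffs [0, 1, 4] → best response C (payoff 4)
  P2 vs A: payoffs [1, 2, 1] → best response Y (payoff 2)
  P2 vs B: payoffs [4, 0, 1] → best response X (payoff 4)
  P2 vs C: payoffs [2, 0, 0] → best response X (payoff 2)
Mutual best responses: (C,X) → Nash equilibria.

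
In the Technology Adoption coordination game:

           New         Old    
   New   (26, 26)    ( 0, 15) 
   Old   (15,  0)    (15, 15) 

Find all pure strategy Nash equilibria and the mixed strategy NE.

Pure NE: (New, New) and (Old, Old); Mixed NE: p = 0.5769, q = 0.5769

Work:
Check pure NE:
(New, New): (26, 26) - no unilateral deviation beneficial
(Old, Old): (15, 15) - no unilateral deviation beneficial
Mixed NE: P1 plays New with p = 0.5769, P2 plays New with q = 0.5769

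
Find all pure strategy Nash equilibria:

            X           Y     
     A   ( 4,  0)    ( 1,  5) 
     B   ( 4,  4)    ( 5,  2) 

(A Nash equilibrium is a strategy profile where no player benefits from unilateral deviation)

Nash equilibrium: (B, X)

Work:
Best responses:
  P1 vs X: payoffs [4, 4] → best response A/B (payoff 4)
  P1 vs Y: payoffs [1, 5] → best response B (payoff 5)
  P2 vs A: payoffs [0, 5] → best response Y (payoff 5)
  P2 vs B: payoffs [4, 2] → best response X (payoff 4)
Mutual best responses: (B,X) → Nash equilibria.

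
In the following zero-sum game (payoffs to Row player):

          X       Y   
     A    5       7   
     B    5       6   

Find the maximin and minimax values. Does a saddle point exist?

Maximin = 5, Minimax = 5, Saddle: True

Work:
Row minimums: [5, 5] → maximin = 5
Column maximums: [5, 7] → minimax = 5
Saddle point exists! Game value = 5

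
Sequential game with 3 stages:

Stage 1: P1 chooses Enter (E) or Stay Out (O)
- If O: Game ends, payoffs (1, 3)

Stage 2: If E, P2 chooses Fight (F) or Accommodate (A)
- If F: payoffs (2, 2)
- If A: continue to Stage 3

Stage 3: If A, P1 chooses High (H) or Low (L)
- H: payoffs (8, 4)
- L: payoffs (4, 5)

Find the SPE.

SPE: (E, A, H); Outcome (8, 4)

Work:
Stage 3: P1 chooses H (8 vs 4)
Stage 2: P2: F->2, A->4 (anticipating H). Choose A
Stage 1: P1: O->1, E->8 (anticipating A, H). Choose E
SPE path: E -> A -> H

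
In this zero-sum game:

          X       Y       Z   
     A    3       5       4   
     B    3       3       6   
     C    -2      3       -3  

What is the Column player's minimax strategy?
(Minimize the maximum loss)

Column should play X, value = 3

Work:
Column player minimizes Row's maximum payoff:
Column X: max payoff to Row = 3
Column Y: max payoff to Row = 5
Column Z: max payoff to Row = 6
Minimum is 3, achieved by column X.
Minimax strategy: X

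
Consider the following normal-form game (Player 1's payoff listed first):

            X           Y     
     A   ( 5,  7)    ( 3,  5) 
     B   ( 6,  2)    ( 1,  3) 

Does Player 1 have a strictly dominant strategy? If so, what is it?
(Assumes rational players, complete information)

No strictly dominant strategy exists for Player 1

Work:
A strategy strictly dominates another if it gives a strictly higher payoff against every opponent action. Compare each pair of P1's strategies column-by-column:
  A vs B: [5 vs 6, 3 vs 1] → A does not strictly dominate B (column X: 5 ≤ 6)
  B vs A: [6 vs 5, 1 vs 3] → B does not strictly dominate A (column Y: 1 ≤ 3)
No single strategy strictly dominates all others → no strictly dominant strategy.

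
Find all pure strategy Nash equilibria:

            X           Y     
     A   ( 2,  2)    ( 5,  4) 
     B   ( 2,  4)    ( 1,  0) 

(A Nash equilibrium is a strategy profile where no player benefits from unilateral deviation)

Nash equilibrium: (A, Y), (B, X)

Work:
Best responses:
  P1 vs X: payoffs [2, 2] → best response A/B (payoff 2)
  P1 vs Y: payoffs [5, 1] → best response A (payoff 5)
  P2 vs A: payoffs [2, 4] → best response Y (payoff 4)
  P2 vs B: payoffs [4, 0] → best response X (payoff 4)
Mutual best responses: (A,Y), (B,X) → Nash equilibria.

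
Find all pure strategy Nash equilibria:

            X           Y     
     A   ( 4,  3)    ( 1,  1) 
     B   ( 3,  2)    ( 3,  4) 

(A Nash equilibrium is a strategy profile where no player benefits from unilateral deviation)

Nash equilibrium: (A, X), (B, Y)

Work:
Best responses:
  P1 vs X: payoffs [4, 3] → best response A (payoff 4)
  P1 vs Y: payoffs [1, 3] → best response B (payoff 3)
  P2 vs A: payoffs [3, 1] → best response X (payoff 3)
  P2 vs B: payoffs [2, 4] → best response Y (payoff 4)
Mutual best responses: (A,X), (B,Y) → Nash equilibria.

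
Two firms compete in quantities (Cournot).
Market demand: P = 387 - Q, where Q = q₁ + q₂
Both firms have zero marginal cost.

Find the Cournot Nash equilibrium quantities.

q₁* = q₂* = 129.0; P* = 129.0

Work:
Profit: π_i = P·q_i = (a - q_i - q_j)·q_i
FOC: ∂π_i/∂q_i = a - 2q_i - q_j = 0
Reaction function: q_i = (387 - q_j)/2
Symmetry: q* = 387/3 = 129.0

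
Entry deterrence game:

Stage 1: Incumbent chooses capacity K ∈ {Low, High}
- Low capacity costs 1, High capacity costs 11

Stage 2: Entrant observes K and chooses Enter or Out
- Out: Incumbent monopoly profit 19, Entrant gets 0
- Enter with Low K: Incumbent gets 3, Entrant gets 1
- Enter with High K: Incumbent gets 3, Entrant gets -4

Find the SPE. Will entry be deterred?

SPE: (High, Enter|Low, Out|High); Entry deterred. Incumbent net profit = 8

Work:
After Low K: Entrant enters (1 > 0)
After High K: Entrant stays out (-4 < 0)
Incumbent: Low → 3−1=2, High → 19−11=8
Incumbent chooses High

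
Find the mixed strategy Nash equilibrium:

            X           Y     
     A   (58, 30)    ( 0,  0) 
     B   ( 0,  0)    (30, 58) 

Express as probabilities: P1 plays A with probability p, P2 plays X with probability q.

p = 0.6591, q = 0.3409

Work:
Find probabilities that make opponent indifferent:
P2 chooses q to make P1 indifferent between A and B
P1 chooses p to make P2 indifferent between X and Y
Mixed NE: P1 plays (A: 0.6591, B: 0.3409), P2 plays (X: 0.3409, Y: 0.6591)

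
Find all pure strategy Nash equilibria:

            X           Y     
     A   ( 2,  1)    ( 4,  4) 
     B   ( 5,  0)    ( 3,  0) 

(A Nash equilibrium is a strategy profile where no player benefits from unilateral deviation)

Nash equilibrium: (A, Y), (B, X)

Work:
Best responses:
  P1 vs X: payoffs [2, 5] → best response B (payoff 5)
  P1 vs Y: payoffs [4, 3] → best response A (payoff 4)
  P2 vs A: payoffs [1, 4] → best response Y (payoff 4)
  P2 vs B: payoffs [0, 0] → best response X/Y (payoff 0)
Mutual best responses: (A,Y), (B,X) → Nash equilibria.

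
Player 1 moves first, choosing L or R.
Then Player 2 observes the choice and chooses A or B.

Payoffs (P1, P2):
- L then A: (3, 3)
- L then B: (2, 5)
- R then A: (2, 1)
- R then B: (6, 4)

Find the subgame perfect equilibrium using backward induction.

P1 plays R, P2 plays B after L and B after R; Payoff (6, 4)

Work:
Backward induction:
After L: P2 chooses B → P1 gets 2
After R: P2 chooses B → P1 gets 6
P1 chooses R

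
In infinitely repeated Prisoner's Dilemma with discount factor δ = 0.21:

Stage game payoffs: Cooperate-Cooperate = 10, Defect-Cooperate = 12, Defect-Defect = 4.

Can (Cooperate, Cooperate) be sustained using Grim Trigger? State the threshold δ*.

δ* = 0.25; since δ = 0.21 < 0.25, cooperation cannot be sustained

Work:
For Grim Trigger:
Cooperate forever: 10/(1-δ)
Defect then punished: 12 + 4·δ/(1-δ)
Need: 10/(1-δ) ≥ 12 + 4·δ/(1-δ)
Solving: δ ≥ (T-R)/(T-P) = (12-10)/(12-4) = 0.25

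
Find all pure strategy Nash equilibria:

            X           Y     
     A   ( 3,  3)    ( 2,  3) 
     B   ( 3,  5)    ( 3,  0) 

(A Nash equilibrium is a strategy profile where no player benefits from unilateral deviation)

Nash equilibrium: (A, X), (B, X)

Work:
Best responses:
  P1 vs X: payoffs [3, 3] → best response A/B (payoff 3)
  P1 vs Y: payoffs [2, 3] → best response B (payoff 3)
  P2 vs A: payoffs [3, 3] → best response X/Y (payoff 3)
  P2 vs B: payoffs [5, 0] → best response X (payoff 5)
Mutual best responses: (A,X), (B,X) → Nash equilibria.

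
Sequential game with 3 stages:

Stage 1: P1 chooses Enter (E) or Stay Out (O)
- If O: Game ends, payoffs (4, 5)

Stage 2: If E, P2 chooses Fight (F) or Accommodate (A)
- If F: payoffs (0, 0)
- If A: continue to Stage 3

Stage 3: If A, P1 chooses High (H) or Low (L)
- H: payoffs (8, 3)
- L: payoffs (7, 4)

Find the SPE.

SPE: (E, A, H); Outcome (8, 3)

Work:
Stage 3: P1 chooses H (8 vs 7)
Stage 2: P2: F->0, A->3 (anticipating H). Choose A
Stage 1: P1: O->4, E->8 (anticipating A, H). Choose E
SPE path: E -> A -> H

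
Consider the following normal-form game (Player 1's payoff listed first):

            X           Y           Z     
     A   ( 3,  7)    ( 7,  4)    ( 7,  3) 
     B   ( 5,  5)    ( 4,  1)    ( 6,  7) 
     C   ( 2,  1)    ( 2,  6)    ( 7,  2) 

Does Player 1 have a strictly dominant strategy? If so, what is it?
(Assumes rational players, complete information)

No strictly dominant strategy exists for Player 1

Work:
A strategy strictly dominates another if it gives a strictly higher payoff against every opponent action. Compare each pair of P1's strategies column-by-column:
  A vs B: [3 vs 5, 7 vs 4, 7 vs 6] → A does not strictly dominate B (column X: 3 ≤ 5)
  A vs C: [3 vs 2, 7 vs 2, 7 vs 7] → A does not strictly dominate C (column Z: 7 ≤ 7)
  B vs A: [5 vs 3, 4 vs 7, 6 vs 7] → B does not strictly dominate A (column Y: 4 ≤ 7)
  B vs C: [5 vs 2, 4 vs 2, 6 vs 7] → B does not strictly dominate C (column Z: 6 ≤ 7)
  C vs A: [2 vs 3, 2 vs 7, 7 vs 7] → C does not strictly dominate A (column X: 2 ≤ 3)
  C vs B: [2 vs 5, 2 vs 4, 7 vs 6] → C does not strictly dominate B (column X: 2 ≤ 5)
No single strategy strictly dominates all others → no strictly dominant strategy.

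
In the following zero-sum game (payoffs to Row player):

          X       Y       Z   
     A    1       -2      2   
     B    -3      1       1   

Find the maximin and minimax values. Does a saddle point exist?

Maximin = -2, Minimax = 1, Saddle: False

Work:
Row minimums: [-2, -3] → maximin = -2
Column maximums: [1, 1, 2] → minimax = 1
No saddle point (maximin ≠ minimax). Mixed strategy needed.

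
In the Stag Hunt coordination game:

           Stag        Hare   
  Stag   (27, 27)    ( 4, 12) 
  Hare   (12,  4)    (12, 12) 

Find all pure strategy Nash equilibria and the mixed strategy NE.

Pure NE: (Stag, Stag) and (Hare, Hare); Mixed NE: p = 0.3478, q = 0.3478

Work:
Check pure NE:
(Stag, Stag): (27, 27) - no unilateral deviation beneficial
(Hare, Hare): (12, 12) - no unilateral deviation beneficial
Mixed NE: P1 plays Stag with p = 0.3478, P2 plays Stag with q = 0.3478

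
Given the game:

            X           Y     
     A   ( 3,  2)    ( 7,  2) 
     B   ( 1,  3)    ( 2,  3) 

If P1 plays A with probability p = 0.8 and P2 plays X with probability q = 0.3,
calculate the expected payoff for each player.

E[P1] = 4.98, E[P2] = 2.2

Work:
E[P1] = p·q·π₁(A,X) + p·(1-q)·π₁(A,Y) + (1-p)·q·π₁(B,X) + (1-p)·(1-q)·π₁(B,Y)
= 0.8·0.3·3 + 0.8·0.7·7 + 0.2·0.3·1 + 0.2·0.7·2
= 4.98

E[P2] = 2.2 (similar calculation)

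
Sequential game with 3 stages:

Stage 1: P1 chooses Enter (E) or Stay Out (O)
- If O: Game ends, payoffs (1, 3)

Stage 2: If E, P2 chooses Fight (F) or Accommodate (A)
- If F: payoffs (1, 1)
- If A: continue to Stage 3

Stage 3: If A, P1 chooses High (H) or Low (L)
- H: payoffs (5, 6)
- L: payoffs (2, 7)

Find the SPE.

SPE: (E, A, H); Outcome (5, 6)

Work:
Stage 3: P1 chooses H (5 vs 2)
Stage 2: P2: F->1, A->6 (anticipating H). Choose A
Stage 1: P1: O->1, E->5 (anticipating A, H). Choose E
SPE path: E -> A -> H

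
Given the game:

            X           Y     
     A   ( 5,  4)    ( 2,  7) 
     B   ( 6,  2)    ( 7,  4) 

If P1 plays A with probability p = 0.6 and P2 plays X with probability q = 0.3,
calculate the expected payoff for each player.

E[P1] = 4.42, E[P2] = 5.02

Work:
E[P1] = p·q·π₁(A,X) + p·(1-q)·π₁(A,Y) + (1-p)·q·π₁(B,X) + (1-p)·(1-q)·π₁(B,Y)
= 0.6·0.3·5 + 0.6·0.7·2 + 0.4·0.3·6 + 0.4·0.7·7
= 4.42

E[P2] = 5.02 (similar calculation)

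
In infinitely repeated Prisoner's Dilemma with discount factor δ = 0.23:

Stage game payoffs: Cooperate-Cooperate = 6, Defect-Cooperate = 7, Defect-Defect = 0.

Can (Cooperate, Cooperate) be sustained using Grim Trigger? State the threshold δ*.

δ* = 0.1429; since δ = 0.23 ≥ 0.1429, cooperation can be sustained

Work:
For Grim Trigger:
Cooperate forever: 6/(1-δ)
Defect then punished: 7 + 0·δ/(1-δ)
Need: 6/(1-δ) ≥ 7 + 0·δ/(1-δ)
Solving: δ ≥ (T-R)/(T-P) = (7-6)/(7-0) = 0.1429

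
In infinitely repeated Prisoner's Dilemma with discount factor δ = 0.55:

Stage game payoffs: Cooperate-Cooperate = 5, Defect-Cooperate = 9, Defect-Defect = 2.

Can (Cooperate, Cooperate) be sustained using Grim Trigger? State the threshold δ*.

δ* = 0.5714; since δ = 0.55 < 0.5714, cooperation cannot be sustained

Work:
For Grim Trigger:
Cooperate forever: 5/(1-δ)
Defect then punished: 9 + 2·δ/(1-δ)
Need: 5/(1-δ) ≥ 9 + 2·δ/(1-δ)
Solving: δ ≥ (T-R)/(T-P) = (9-5)/(9-2) = 0.5714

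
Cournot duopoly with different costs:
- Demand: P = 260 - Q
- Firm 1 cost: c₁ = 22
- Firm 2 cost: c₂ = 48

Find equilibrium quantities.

q₁* = 88.0, q₂* = 62.0

Work:
Reaction: q₁ = (260 - 22 - q₂)/2
Reaction: q₂ = (260 - 48 - q₁)/2
Solve simultaneously:
q₁* = (260 - 2×22 + 48)/3 = 88.0
q₂* = (260 - 2×48 + 22)/3 = 62.0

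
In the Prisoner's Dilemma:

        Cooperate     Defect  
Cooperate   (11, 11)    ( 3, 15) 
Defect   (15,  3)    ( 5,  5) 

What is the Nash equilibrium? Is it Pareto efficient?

(Defect, Defect) is NE; not Pareto efficient

Work:
Defect dominates Cooperate for both players:
If P2 cooperates: Defect (15) > Cooperate (11)
If P2 defects: Defect (5) > Cooperate (3)
NE: (Defect, Defect) with payoff (5, 5)
But (Cooperate, Cooperate) = (11, 11) Pareto dominates (5, 5)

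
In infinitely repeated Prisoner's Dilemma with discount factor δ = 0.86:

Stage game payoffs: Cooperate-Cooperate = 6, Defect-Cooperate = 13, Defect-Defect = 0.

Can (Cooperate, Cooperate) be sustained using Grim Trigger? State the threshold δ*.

δ* = 0.5385; since δ = 0.86 ≥ 0.5385, cooperation can be sustained

Work:
For Grim Trigger:
Cooperate forever: 6/(1-δ)
Defect then punished: 13 + 0·δ/(1-δ)
Need: 6/(1-δ) ≥ 13 + 0·δ/(1-δ)
Solving: δ ≥ (T-R)/(T-P) = (13-6)/(13-0) = 0.5385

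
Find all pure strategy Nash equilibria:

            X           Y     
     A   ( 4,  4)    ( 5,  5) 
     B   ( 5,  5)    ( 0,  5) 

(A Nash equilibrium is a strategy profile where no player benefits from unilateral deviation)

Nash equilibrium: (A, Y), (B, X)

Work:
Best responses:
  P1 vs X: payoffs [4, 5] → best response B (payoff 5)
  P1 vs Y: payoffs [5, 0] → best response A (payoff 5)
  P2 vs A: payoffs [4, 5] → best response Y (payoff 5)
  P2 vs B: payoffs [5, 5] → best response X/Y (payoff 5)
Mutual best responses: (A,Y), (B,X) → Nash equilibria.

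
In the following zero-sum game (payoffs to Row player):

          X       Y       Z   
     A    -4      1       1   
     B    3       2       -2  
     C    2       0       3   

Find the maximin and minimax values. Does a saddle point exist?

Maximin = 0, Minimax = 2, Saddle: False

Work:
Row minimums: [-4, -2, 0] → maximin = 0
Column maximums: [3, 2, 3] → minimax = 2
No saddle point (maximin ≠ minimax). Mixed strategy needed.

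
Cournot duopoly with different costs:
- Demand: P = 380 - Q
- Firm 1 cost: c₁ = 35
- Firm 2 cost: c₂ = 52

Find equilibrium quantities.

q₁* = 120.67, q₂* = 103.67

Work:
Reaction: q₁ = (380 - 35 - q₂)/2
Reaction: q₂ = (380 - 52 - q₁)/2
Solve simultaneously:
q₁* = (380 - 2×35 + 52)/3 = 120.67
q₂* = (380 - 2×52 + 35)/3 = 103.67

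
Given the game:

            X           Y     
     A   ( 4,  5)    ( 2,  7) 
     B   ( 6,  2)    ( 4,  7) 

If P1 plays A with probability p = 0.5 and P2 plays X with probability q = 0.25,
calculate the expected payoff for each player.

E[P1] = 3.5, E[P2] = 6.125

Work:
E[P1] = p·q·π₁(A,X) + p·(1-q)·π₁(A,Y) + (1-p)·q·π₁(B,X) + (1-p)·(1-q)·π₁(B,Y)
= 0.5·0.25·4 + 0.5·0.75·2 + 0.5·0.25·6 + 0.5·0.75·4
= 3.5

E[P2] = 6.125 (similar calculation)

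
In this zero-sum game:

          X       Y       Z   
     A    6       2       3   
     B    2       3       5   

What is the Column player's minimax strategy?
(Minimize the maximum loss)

Column should play Y, value = 3

Work:
Column player minimizes Row's maximum payoff:
Column X: max payoff to Row = 6
Column Y: max payoff to Row = 3
Column Z: max payoff to Row = 5
Minimum is 3, achieved by column Y.
Minimax strategy: Y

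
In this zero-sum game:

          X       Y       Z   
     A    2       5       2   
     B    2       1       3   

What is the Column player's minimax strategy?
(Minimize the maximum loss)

Column should play X, value = 2

Work:
Column player minimizes Row's maximum payoff:
Column X: max payoff to Row = 2
Column Y: max payoff to Row = 5
Column Z: max payoff to Row = 3
Minimum is 2, achieved by column X.
Minimax strategy: X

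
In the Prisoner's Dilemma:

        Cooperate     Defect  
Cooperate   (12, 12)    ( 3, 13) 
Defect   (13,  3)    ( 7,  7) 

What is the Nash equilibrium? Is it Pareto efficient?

(Defect, Defect) is NE; not Pareto efficient

Work:
Defect dominates Cooperate for both players:
If P2 cooperates: Defect (13) > Cooperate (12)
If P2 defects: Defect (7) > Cooperate (3)
NE: (Defect, Defect) with payoff (7, 7)
But (Cooperate, Cooperate) = (12, 12) Pareto dominates (7, 7)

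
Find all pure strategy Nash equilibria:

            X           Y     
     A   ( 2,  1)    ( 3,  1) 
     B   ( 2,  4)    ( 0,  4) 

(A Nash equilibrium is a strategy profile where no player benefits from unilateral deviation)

Nash equilibrium: (A, X), (A, Y), (B, X)

Work:
Best responses:
  P1 vs X: payoffs [2, 2] → best response A/B (payoff 2)
  P1 vs Y: payoffs [3, 0] → best response A (payoff 3)
  P2 vs A: payoffs [1, 1] → best response X/Y (payoff 1)
  P2 vs B: payoffs [4, 4] → best response X/Y (payoff 4)
Mutual best responses: (A,X), (A,Y), (B,X) → Nash equilibria.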